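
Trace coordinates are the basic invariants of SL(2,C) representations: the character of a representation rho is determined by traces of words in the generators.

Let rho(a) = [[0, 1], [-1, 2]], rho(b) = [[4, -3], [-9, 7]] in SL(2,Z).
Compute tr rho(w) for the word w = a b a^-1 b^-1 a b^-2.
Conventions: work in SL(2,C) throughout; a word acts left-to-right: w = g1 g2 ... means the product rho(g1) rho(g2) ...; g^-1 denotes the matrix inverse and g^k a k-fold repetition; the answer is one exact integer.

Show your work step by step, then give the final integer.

1520

rho(a) = [[0, 1], [-1, 2]]
... * rho(b) = [[4, -3], [-9, 7]]  ->  [[-9, 7], [-22, 17]]
... * rho(a^-1) = [[2, -1], [1, 0]]  ->  [[-11, 9], [-27, 22]]
... * rho(b^-1) = [[7, 3], [9, 4]]  ->  [[4, 3], [9, 7]]
... * rho(a) = [[0, 1], [-1, 2]]  ->  [[-3, 10], [-7, 23]]
... * rho(b^-1) = [[7, 3], [9, 4]]  ->  [[69, 31], [158, 71]]
... * rho(b^-1) = [[7, 3], [9, 4]]  ->  [[762, 331], [1745, 758]]
tr = 762 + 758 = 1520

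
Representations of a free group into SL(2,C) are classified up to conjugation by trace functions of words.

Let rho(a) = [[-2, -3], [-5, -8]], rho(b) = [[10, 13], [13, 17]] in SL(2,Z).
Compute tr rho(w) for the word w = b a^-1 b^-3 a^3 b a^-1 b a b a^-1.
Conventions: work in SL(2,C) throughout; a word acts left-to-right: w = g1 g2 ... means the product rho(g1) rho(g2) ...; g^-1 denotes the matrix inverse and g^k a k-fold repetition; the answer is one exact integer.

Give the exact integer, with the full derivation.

3201952621490

rho(b) = [[10, 13], [13, 17]]
... * rho(a^-1) = [[-8, 3], [5, -2]]  ->  [[-15, 4], [-19, 5]]
... * rho(b^-1) = [[17, -13], [-13, 10]]  ->  [[-307, 235], [-388, 297]]
... * rho(b^-1) = [[17, -13], [-13, 10]]  ->  [[-8274, 6341], [-10457, 8014]]
... * rho(b^-1) = [[17, -13], [-13, 10]]  ->  [[-223091, 170972], [-281951, 216081]]
... * rho(a) = [[-2, -3], [-5, -8]]  ->  [[-408678, -698503], [-516503, -882795]]
... * rho(a) = [[-2, -3], [-5, -8]]  ->  [[4309871, 6814058], [5446981, 8611869]]
... * rho(a) = [[-2, -3], [-5, -8]]  ->  [[-42690032, -67442077], [-53953307, -85235895]]
... * rho(b) = [[10, 13], [13, 17]]  ->  [[-1303647321, -1701485725], [-1647599705, -2150403206]]
... * rho(a^-1) = [[-8, 3], [5, -2]]  ->  [[1921749943, -507970513], [2428781610, -641992703]]
... * rho(b) = [[10, 13], [13, 17]]  ->  [[12613882761, 16347250538], [15941910961, 20660284979]]
... * rho(a) = [[-2, -3], [-5, -8]]  ->  [[-106964018212, -168619652587], [-135185246817, -213108012715]]
... * rho(b) = [[10, 13], [13, 17]]  ->  [[-3261695665751, -4257066330735], [-4122256633465, -5380244424776]]
... * rho(a^-1) = [[-8, 3], [5, -2]]  ->  [[4808233672333, -1270954335783], [6076830943840, -1606281050843]]
tr = 4808233672333 + -1606281050843 = 3201952621490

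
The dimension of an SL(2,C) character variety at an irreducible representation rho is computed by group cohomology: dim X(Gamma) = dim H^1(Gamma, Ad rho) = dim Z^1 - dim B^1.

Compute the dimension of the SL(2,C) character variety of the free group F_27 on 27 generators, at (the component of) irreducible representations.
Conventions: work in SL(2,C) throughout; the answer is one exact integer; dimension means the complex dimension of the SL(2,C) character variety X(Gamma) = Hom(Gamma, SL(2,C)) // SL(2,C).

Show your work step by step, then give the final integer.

Here Gamma is free of rank 27 — no relator constrains a cocycle.
So Z^1 = (sl_2)^27 in full: dim Z^1 = 81.
At an irreducible rho the centralizer of the image in sl_2 is 0, so the coboundary map sl_2 -> Z^1 is injective: dim B^1 = 3.
Therefore dim X = 81 - 3 = 78.

78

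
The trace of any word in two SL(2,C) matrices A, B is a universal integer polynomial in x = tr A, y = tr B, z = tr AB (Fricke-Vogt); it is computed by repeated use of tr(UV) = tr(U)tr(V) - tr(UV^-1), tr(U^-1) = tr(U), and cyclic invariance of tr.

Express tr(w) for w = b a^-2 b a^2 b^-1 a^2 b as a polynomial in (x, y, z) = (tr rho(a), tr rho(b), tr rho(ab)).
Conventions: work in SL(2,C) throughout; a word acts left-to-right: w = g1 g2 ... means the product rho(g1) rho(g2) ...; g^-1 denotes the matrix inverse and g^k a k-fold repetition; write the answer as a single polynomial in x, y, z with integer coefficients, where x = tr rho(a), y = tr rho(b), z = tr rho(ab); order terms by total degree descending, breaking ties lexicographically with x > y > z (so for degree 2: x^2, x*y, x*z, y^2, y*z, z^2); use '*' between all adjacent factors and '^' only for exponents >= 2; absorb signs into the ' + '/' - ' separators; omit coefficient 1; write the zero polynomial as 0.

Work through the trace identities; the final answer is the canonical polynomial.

x^5*y^3*z - x^6*y^2 - x^4*y^4 - 2*x^4*y^2*z^2 + x^5*y*z + x^3*y*z^3 + 5*x^4*y^2 + x^2*y^4 + x^2*y^2*z^2 - 4*x^3*y*z - 4*x^2*y^2 + x*y*z - x^2 - y^2 + 2

tr(b^2 a) = tr(b) * tr(a b) - tr(a)   [square of b] = y*z - x
tr(b^2) = tr(b) * tr(b) - tr(1)   [square of b] = y^2 - 2
so tr(a b^2 a) = tr(a) * tr(b^2 a) - tr(b^2)   [square of a] = x*y*z - x^2 - y^2 + 2
reduce: tr(b^2 a^3) = tr(a) * tr(a b^2 a) - tr(a b^2)   [square of a] = x^2*y*z - x^3 - x*y^2 - y*z + 3*x
so tr(b a^4 b) = tr(a) * tr(b^2 a^3) - tr(b^2 a^2)   [square of a] = x^3*y*z - x^4 - x^2*y^2 - 2*x*y*z + 4*x^2 + y^2 - 2
tr(a b a) = tr(a) * tr(b a) - tr(b)   [square of a] = x*z - y
so tr(a b a^2) = tr(a) * tr(a b a) - tr(a b)   [square of a] = x^2*z - x*y - z
tr(b a^4) = tr(a) * tr(a b a^2) - tr(a b a)   [square of a] = x^3*z - x^2*y - 2*x*z + y
so tr(a^2 b^3 a^2) = tr(b) * tr(b a^4 b) - tr(b a^4)   [square of b] = x^3*y^2*z - x^4*y - x^2*y^3 - x^3*z - 2*x*y^2*z + 5*x^2*y + y^3 + 2*x*z - 3*y
tr(a b a b) = tr(b a) * tr(b a) - tr(1)   [split at a repeated b] = z^2 - 2
tr(b a b a b) = tr(b) * tr(a b a b) - tr(a b a)   [square of b] = y*z^2 - x*z - y
so tr(b^3 a b a) = tr(b) * tr(b a b a b) - tr(b a b a)   [square of b] = y^2*z^2 - x*y*z - y^2 - z^2 + 2
so tr(b^2 a b) = tr(b) * tr(a b^2) - tr(a b)   [square of b] = y^2*z - x*y - z
so tr(b^3 a b) = tr(b) * tr(b^2 a b) - tr(b^2 a)   [square of b] = y^3*z - x*y^2 - 2*y*z + x
tr(b a^2 b^3 a) = tr(a) * tr(b^3 a b a) - tr(b^3 a b)   [square of a] = x*y^2*z^2 - x^2*y*z - y^3*z - x*z^2 + 2*y*z + x
so tr(b^3) = tr(b) * tr(b^2) - tr(b)   [square of b] = y^3 - 3*y
reduce: tr(b^4) = tr(b) * tr(b^3) - tr(b^2)   [square of b] = y^4 - 4*y^2 + 2
so tr(b a^2 b^3) = tr(a) * tr(b^4 a) - tr(b^4)   [square of a] = x*y^3*z - x^2*y^2 - y^4 - 2*x*y*z + x^2 + 4*y^2 - 2
so tr(a^2 b^3 a^2 b) = tr(a) * tr(b a^2 b^3 a) - tr(b a^2 b^3)   [square of a] = x^2*y^2*z^2 - x^3*y*z - 2*x*y^3*z + x^2*y^2 - x^2*z^2 + y^4 + 4*x*y*z - 4*y^2 + 2
reduce: tr(b a^2 b^-1 a^2 b^2) = tr(a^2 b^3 a^2) * tr(b) - tr(a^2 b^3 a^2 b)   [inverse elimination on b] = x^3*y^3*z - x^4*y^2 - x^2*y^4 - x^2*y^2*z^2 + 4*x^2*y^2 + x^2*z^2 - 2*x*y*z + y^2 - 2
tr(a b a^2 b) = tr(a) * tr(b a b a) - tr(b a b)   [square of a] = x*z^2 - y*z - x
so tr(a b^2 a b a) = tr(b) * tr(a b a^2 b) - tr(a b a^2)   [square of b] = x*y*z^2 - x^2*z - y^2*z + z
so tr(b^2 a b a^3) = tr(a) * tr(a b^2 a b a) - tr(a b^2 a b)   [square of a] = x^2*y*z^2 - x^3*z - x*y^2*z - y*z^2 + 2*x*z + y
tr(a^2 b^2 a b a^2) = tr(a) * tr(b^2 a b a^3) - tr(b^2 a b a^2)   [square of a] = x^3*y*z^2 - x^4*z - x^2*y^2*z - 2*x*y*z^2 + 3*x^2*z + y^2*z + x*y - z
tr(b a b a b a) = tr(b a b a) * tr(b a) - tr(a b)   [split at a repeated b] = z^3 - 3*z
so tr(b a^2 b a b a) = tr(a) * tr(b a b a b a) - tr(b a b a b)   [square of a] = x*z^3 - y*z^2 - 2*x*z + y
reduce: tr(b a^2 b a b) = tr(b) * tr(a^2 b a b) - tr(a^2 b a)   [square of b] = x*y*z^2 - x^2*z - y^2*z + z
reduce: tr(a b a^2 b a^2 b) = tr(a) * tr(b a^2 b a b a) - tr(b a^2 b a b)   [square of a] = x^2*z^3 - 2*x*y*z^2 - x^2*z + y^2*z + x*y - z
so tr(b a^2 b a^2) = tr(a) * tr(b a^2 b a) - tr(b a^2 b)   [square of a] = x^2*z^2 - 2*x*y*z + y^2 - 2
reduce: tr(a b a^2 b a^2) = tr(a) * tr(b a^2 b a^2) - tr(b a^2 b a)   [square of a] = x^3*z^2 - 2*x^2*y*z + x*y^2 - x*z^2 + y*z - x
so tr(a^2 b^2 a b a^2 b) = tr(b) * tr(a b a^2 b a^2 b) - tr(a b a^2 b a^2)   [square of b] = x^2*y*z^3 - x^3*z^2 - 2*x*y^2*z^2 + x^2*y*z + y^3*z + x*z^2 - 2*y*z + x
tr(b a^2 b^-1 a^2 b^2 a) = tr(a^2 b^2 a b a^2) * tr(b) - tr(a^2 b^2 a b a^2 b)   [inverse elimination on b] = x^3*y^2*z^2 - x^4*y*z - x^2*y^3*z - x^2*y*z^3 + x^3*z^2 + 2*x^2*y*z + x*y^2 - x*z^2 + y*z - x
reduce: tr(a^-1 b a^2 b^-1 a^2 b^2) = tr(b a^2 b^-1 a^2 b^2) * tr(a) - tr(b a^2 b^-1 a^2 b^2 a)   [inverse elimination on a] = x^4*y^3*z - x^5*y^2 - x^3*y^4 - 2*x^3*y^2*z^2 + x^4*y*z + x^2*y^3*z + x^2*y*z^3 + 4*x^3*y^2 - 4*x^2*y*z + x*z^2 - y*z - x
tr(b a^-2 b a^2 b^-1 a^2 b) = tr(a^-1 b a^2 b^-1 a^2 b^2) * tr(a) - tr(a^-1 b a^2 b^-1 a^2 b^2 a)   [inverse elimination on a] = x^5*y^3*z - x^6*y^2 - x^4*y^4 - 2*x^4*y^2*z^2 + x^5*y*z + x^3*y*z^3 + 5*x^4*y^2 + x^2*y^4 + x^2*y^2*z^2 - 4*x^3*y*z - 4*x^2*y^2 + x*y*z - x^2 - y^2 + 2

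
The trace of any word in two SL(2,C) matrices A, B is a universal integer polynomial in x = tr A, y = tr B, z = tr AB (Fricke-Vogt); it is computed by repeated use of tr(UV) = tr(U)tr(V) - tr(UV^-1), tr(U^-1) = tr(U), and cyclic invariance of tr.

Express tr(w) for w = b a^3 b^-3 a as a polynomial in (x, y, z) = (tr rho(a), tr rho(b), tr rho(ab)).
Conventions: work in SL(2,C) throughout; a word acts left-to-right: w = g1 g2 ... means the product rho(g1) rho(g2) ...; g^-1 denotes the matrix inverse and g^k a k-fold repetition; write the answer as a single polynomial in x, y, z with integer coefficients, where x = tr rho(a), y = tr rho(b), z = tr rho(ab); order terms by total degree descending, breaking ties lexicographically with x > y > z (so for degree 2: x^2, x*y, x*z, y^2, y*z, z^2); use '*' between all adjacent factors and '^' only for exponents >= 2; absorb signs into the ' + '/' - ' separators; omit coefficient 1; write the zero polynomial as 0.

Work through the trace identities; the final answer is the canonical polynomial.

x^3*y^3*z - x^2*y^4 - x^2*y^2*z^2 - 2*x^3*y*z - x*y^3*z + 3*x^2*y^2 + x^2*z^2 + y^4 + y^2*z^2 + 3*x*y*z - x^2 - 4*y^2 - z^2 + 2

tr(a b a) = tr(a)*tr(b a) - tr(b)  (reduce the a square) = x*z - y
apply: tr(b a^3) = tr(a)*tr(a b a) - tr(a b)  (reduce the a square) = x^2*z - x*y - z
use: tr(a b a^3) = tr(a)*tr(b a^3) - tr(b a^2)  (reduce the a square) = x^3*z - x^2*y - 2*x*z + y
use: tr(b a b a) = tr(a b)*tr(a b) - tr(1)  (split on a) = z^2 - 2
use: tr(b a b) = tr(b)*tr(a b) - tr(a)  (reduce the b square) = y*z - x
tr(b a b a^2) = tr(a)*tr(b a b a) - tr(b a b)  (reduce the a square) = x*z^2 - y*z - x
apply: tr(a b a^3 b) = tr(a)*tr(b a b a^2) - tr(b a b a)  (reduce the a square) = x^2*z^2 - x*y*z - x^2 - z^2 + 2
apply: tr(a b a^3 b^-1) = tr(a b a^3)*tr(b) - tr(a b a^3 b)  (eliminate b^-1) = x^3*y*z - x^2*y^2 - x^2*z^2 - x*y*z + x^2 + y^2 + z^2 - 2
apply: tr(b^-1 a b a^3 b^-1) = tr(a b a^3 b^-1)*tr(b) - tr(a b a^3)  (eliminate b^-1) = x^3*y^2*z - x^2*y^3 - x^2*y*z^2 - x^3*z - x*y^2*z + 2*x^2*y + y^3 + y*z^2 + 2*x*z - 3*y
use: tr(b a^3 b^-3 a) = tr(b^-1 a b a^3 b^-1)*tr(b) - tr(b^-1 a b a^3)  (eliminate b^-1) = x^3*y^3*z - x^2*y^4 - x^2*y^2*z^2 - 2*x^3*y*z - x*y^3*z + 3*x^2*y^2 + x^2*z^2 + y^4 + y^2*z^2 + 3*x*y*z - x^2 - 4*y^2 - z^2 + 2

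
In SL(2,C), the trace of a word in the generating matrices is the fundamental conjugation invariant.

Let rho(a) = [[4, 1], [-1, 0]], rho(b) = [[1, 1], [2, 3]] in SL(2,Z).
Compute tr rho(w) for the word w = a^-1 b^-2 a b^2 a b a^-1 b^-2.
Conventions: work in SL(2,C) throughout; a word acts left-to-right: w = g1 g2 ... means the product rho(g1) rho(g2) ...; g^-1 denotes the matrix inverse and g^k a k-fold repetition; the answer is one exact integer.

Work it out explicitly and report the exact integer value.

rho(a^-1) = [[0, -1], [1, 4]]
... * rho(b^-1) = [[3, -1], [-2, 1]]  ->  [[2, -1], [-5, 3]]
... * rho(b^-1) = [[3, -1], [-2, 1]]  ->  [[8, -3], [-21, 8]]
... * rho(a) = [[4, 1], [-1, 0]]  ->  [[35, 8], [-92, -21]]
... * rho(b) = [[1, 1], [2, 3]]  ->  [[51, 59], [-134, -155]]
... * rho(b) = [[1, 1], [2, 3]]  ->  [[169, 228], [-444, -599]]
... * rho(a) = [[4, 1], [-1, 0]]  ->  [[448, 169], [-1177, -444]]
... * rho(b) = [[1, 1], [2, 3]]  ->  [[786, 955], [-2065, -2509]]
... * rho(a^-1) = [[0, -1], [1, 4]]  ->  [[955, 3034], [-2509, -7971]]
... * rho(b^-1) = [[3, -1], [-2, 1]]  ->  [[-3203, 2079], [8415, -5462]]
... * rho(b^-1) = [[3, -1], [-2, 1]]  ->  [[-13767, 5282], [36169, -13877]]
tr = -13767 + -13877 = -27644

-27644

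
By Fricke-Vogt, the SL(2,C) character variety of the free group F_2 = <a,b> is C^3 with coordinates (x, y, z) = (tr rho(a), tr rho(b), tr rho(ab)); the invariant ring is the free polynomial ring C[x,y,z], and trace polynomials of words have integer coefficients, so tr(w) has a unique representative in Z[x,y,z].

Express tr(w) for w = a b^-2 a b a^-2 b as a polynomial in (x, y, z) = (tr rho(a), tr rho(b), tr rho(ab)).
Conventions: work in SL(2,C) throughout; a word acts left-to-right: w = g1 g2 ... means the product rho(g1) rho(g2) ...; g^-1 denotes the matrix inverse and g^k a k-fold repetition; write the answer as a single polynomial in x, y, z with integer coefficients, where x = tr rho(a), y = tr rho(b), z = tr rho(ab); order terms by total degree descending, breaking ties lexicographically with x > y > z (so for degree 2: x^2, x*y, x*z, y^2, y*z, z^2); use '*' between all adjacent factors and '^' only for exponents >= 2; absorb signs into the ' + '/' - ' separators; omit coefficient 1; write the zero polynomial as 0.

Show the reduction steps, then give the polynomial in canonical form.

x^3*y^3*z - x^4*y^2 - x^2*y^4 - 2*x^2*y^2*z^2 + x*y*z^3 + x^4 + 6*x^2*y^2 + x^2*z^2 + y^4 + y^2*z^2 - 4*x*y*z - 4*x^2 - 4*y^2 + 2

reduce: tr(b^2 a) = tr(b)*tr(a b) - tr(a)  (reduce the b square) = y*z - x
tr(b^2) = tr(b)*tr(b) - tr(1)  (reduce the b square) = y^2 - 2
tr(b a^2 b) = tr(a)*tr(b^2 a) - tr(b^2)  (reduce the a square) = x*y*z - x^2 - y^2 + 2
tr(b a b a) = tr(a b)*tr(a b) - tr(1)  (split on a) = z^2 - 2
tr(b a^2 b a) = tr(a)*tr(b a b a) - tr(b a b)  (reduce the a square) = x*z^2 - y*z - x
tr(a b a^-1 b a) = tr(b a^2 b)*tr(a) - tr(b a^2 b a)  (eliminate a^-1) = x^2*y*z - x^3 - x*y^2 - x*z^2 + y*z + 3*x
tr(a b a) = tr(a)*tr(b a) - tr(b)  (reduce the a square) = x*z - y
tr(b a b a b) = tr(b)*tr(a b a b) - tr(a b a)  (reduce the b square) = y*z^2 - x*z - y
tr(b a b a b a) = tr(b a b a)*tr(b a) - tr(a b)  (split on b) = z^3 - 3*z
so tr(a b a^-1 b a b) = tr(b a b a b)*tr(a) - tr(b a b a b a)  (eliminate a^-1) = x*y*z^2 - x^2*z - z^3 - x*y + 3*z
reduce: tr(b^-1 a b a^-1 b a) = tr(a b a^-1 b a)*tr(b) - tr(a b a^-1 b a b)  (eliminate b^-1) = x^2*y^2*z - x^3*y - x*y^3 - 2*x*y*z^2 + x^2*z + y^2*z + z^3 + 4*x*y - 3*z
so tr(b a b^-2 a b a^-1) = tr(b^-1 a b a^-1 b a)*tr(b) - tr(b^-1 a b a^-1 b a b)  (eliminate b^-1) = x^2*y^3*z - x^3*y^2 - x*y^4 - 2*x*y^2*z^2 + y^3*z + y*z^3 + x^3 + 5*x*y^2 + x*z^2 - 4*y*z - 3*x
reduce: tr(a b^2 a b^-1) = tr(a b^2 a)*tr(b) - tr(a b^2 a b)  (eliminate b^-1) = x*y^2*z - x^2*y - y^3 - y*z^2 + x*z + 3*y
tr(b a b^-2 a b) = tr(a b^2 a b^-1)*tr(b) - tr(a b^2 a)  (eliminate b^-1) = x*y^3*z - x^2*y^2 - y^4 - y^2*z^2 + x^2 + 4*y^2 - 2
so tr(a b^-2 a b a^-2 b) = tr(b a b^-2 a b a^-1)*tr(a) - tr(b a b^-2 a b)  (eliminate a^-1) = x^3*y^3*z - x^4*y^2 - x^2*y^4 - 2*x^2*y^2*z^2 + x*y*z^3 + x^4 + 6*x^2*y^2 + x^2*z^2 + y^4 + y^2*z^2 - 4*x*y*z - 4*x^2 - 4*y^2 + 2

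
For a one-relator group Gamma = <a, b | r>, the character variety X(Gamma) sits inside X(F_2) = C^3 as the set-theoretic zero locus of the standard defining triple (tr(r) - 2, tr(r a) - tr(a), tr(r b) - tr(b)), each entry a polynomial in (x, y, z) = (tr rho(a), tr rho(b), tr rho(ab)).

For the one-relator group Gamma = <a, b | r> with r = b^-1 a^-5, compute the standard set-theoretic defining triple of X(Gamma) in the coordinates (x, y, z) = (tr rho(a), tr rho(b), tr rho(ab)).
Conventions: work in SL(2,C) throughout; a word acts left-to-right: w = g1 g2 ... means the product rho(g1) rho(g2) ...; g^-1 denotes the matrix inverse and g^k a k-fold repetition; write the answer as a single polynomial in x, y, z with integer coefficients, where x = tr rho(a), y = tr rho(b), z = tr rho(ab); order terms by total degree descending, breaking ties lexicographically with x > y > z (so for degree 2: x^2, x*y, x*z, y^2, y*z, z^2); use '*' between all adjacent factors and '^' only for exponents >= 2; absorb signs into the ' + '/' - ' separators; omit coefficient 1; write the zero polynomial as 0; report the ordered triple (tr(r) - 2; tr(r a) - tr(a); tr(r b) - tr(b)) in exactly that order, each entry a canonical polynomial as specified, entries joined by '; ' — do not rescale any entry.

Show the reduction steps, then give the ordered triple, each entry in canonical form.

x^4*z - x^3*y - 3*x^2*z + 2*x*y + z - 2; x^3*z - x^2*y - 2*x*z - x + y; x^5 - 5*x^3 + 5*x - y

use: tr(a^-1) = tr(a) = x
tr(a^-2) = tr(a^-1) tr(a) - tr(1)   [inverse elimination on a] = x^2 - 2
apply: tr(b a^-1) = tr(b) tr(a) - tr(b a)   [inverse elimination on a] = x*y - z
tr(a^-2 b) = tr(b a^-1) tr(a) - tr(b)   [inverse elimination on a] = x^2*y - x*z - y
use: tr(b^-1 a^-2) = tr(a^-2) tr(b) - tr(a^-2 b)   [inverse elimination on b] = x*z - y
apply: tr(a^-1 b^-1 a^-2) = tr(b^-1 a^-2) tr(a) - tr(b^-1 a^-1)   [inverse elimination on a] = x^2*z - x*y - z
apply: tr(b^-1 a^-4) = tr(a^-1 b^-1 a^-2) tr(a) - tr(a^-1 b^-1 a^-1)   [inverse elimination on a] = x^3*z - x^2*y - 2*x*z + y
tr(b^-1 a^-5) = tr(b^-1 a^-4) tr(a) - tr(b^-1 a^-3)   [inverse elimination on a] = x^4*z - x^3*y - 3*x^2*z + 2*x*y + z
apply: tr(a^-3) = tr(a^-2) tr(a) - tr(a^-1) = x^3 - 3*x
use: tr(a^-4) = tr(a^-3) tr(a) - tr(a^-2) = x^4 - 4*x^2 + 2
tr(a^-5) = tr(a^-4) tr(a) - tr(a^-3) = x^5 - 5*x^3 + 5*x
assemble the triple (tr(r) - 2; tr(r a) - x; tr(r b) - y)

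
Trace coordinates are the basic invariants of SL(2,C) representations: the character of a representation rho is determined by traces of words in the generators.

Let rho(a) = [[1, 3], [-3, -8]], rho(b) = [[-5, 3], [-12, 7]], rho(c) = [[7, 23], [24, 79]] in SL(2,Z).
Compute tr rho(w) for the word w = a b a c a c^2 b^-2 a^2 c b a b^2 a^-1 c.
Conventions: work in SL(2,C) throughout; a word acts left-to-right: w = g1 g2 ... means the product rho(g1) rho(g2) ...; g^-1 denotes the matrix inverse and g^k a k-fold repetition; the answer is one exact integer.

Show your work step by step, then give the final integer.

-583042158487037152726

rho(a) = [[1, 3], [-3, -8]]
... * rho(b) = [[-5, 3], [-12, 7]]  ->  [[-41, 24], [111, -65]]
... * rho(a) = [[1, 3], [-3, -8]]  ->  [[-113, -315], [306, 853]]
... * rho(c) = [[7, 23], [24, 79]]  ->  [[-8351, -27484], [22614, 74425]]
... * rho(a) = [[1, 3], [-3, -8]]  ->  [[74101, 194819], [-200661, -527558]]
... * rho(c) = [[7, 23], [24, 79]]  ->  [[5194363, 17095024], [-14066019, -46292285]]
... * rho(c) = [[7, 23], [24, 79]]  ->  [[446641117, 1469977245], [-1209476973, -3980608952]]
... * rho(b^-1) = [[7, -3], [12, -5]]  ->  [[20766214759, -8689809576], [-56233646235, 23531475679]]
... * rho(b^-1) = [[7, -3], [12, -5]]  ->  [[41085788401, -18849596397], [-111257815497, 51043560310]]
... * rho(a) = [[1, 3], [-3, -8]]  ->  [[97634577592, 274054136379], [-264388496427, -742121928971]]
... * rho(a) = [[1, 3], [-3, -8]]  ->  [[-724527831545, -1899529358256], [1961977290486, 5143809942487]]
... * rho(c) = [[7, 23], [24, 79]]  ->  [[-50660399418959, -166726959427759], [137185279653090, 451486463137651]]
... * rho(b) = [[-5, 3], [-12, 7]]  ->  [[2254025510227903, -1319069914251190], [-6103763955917262, 3571961080922827]]
... * rho(a) = [[1, 3], [-3, -8]]  ->  [[6211235252981473, 17314635844693229], [-16819647198685743, -46886980515134402]]
... * rho(b) = [[-5, 3], [-12, 7]]  ->  [[-238831806401226113, 139836156671797022], [646742002175041539, -378667805201998043]]
... * rho(b) = [[-5, 3], [-12, 7]]  ->  [[-483874848055433699, 262357677498900815], [1310303651548768821, -710448629888861684]]
... * rho(a^-1) = [[-8, -3], [3, 1]]  ->  [[4658071816940172037, 1713982221665201912], [-12613775102056735620, -4641359584535168147]]
... * rho(c) = [[7, 23], [24, 79]]  ->  [[73742076038546050147, 242540247301174907899], [-199689055743241184868, -656784234525583202873]]
tr = 73742076038546050147 + -656784234525583202873 = -583042158487037152726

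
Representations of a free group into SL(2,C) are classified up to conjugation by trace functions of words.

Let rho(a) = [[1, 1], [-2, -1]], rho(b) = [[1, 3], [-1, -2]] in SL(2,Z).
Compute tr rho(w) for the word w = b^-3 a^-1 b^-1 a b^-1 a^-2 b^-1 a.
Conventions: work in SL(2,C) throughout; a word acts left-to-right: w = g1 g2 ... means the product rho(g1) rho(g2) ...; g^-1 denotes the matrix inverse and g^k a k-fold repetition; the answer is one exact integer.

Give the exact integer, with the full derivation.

rho(b^-1) = [[-2, -3], [1, 1]]
... * rho(b^-1) = [[-2, -3], [1, 1]]  ->  [[1, 3], [-1, -2]]
... * rho(b^-1) = [[-2, -3], [1, 1]]  ->  [[1, 0], [0, 1]]
... * rho(a^-1) = [[-1, -1], [2, 1]]  ->  [[-1, -1], [2, 1]]
... * rho(b^-1) = [[-2, -3], [1, 1]]  ->  [[1, 2], [-3, -5]]
... * rho(a) = [[1, 1], [-2, -1]]  ->  [[-3, -1], [7, 2]]
... * rho(b^-1) = [[-2, -3], [1, 1]]  ->  [[5, 8], [-12, -19]]
... * rho(a^-1) = [[-1, -1], [2, 1]]  ->  [[11, 3], [-26, -7]]
... * rho(a^-1) = [[-1, -1], [2, 1]]  ->  [[-5, -8], [12, 19]]
... * rho(b^-1) = [[-2, -3], [1, 1]]  ->  [[2, 7], [-5, -17]]
... * rho(a) = [[1, 1], [-2, -1]]  ->  [[-12, -5], [29, 12]]
tr = -12 + 12 = 0

0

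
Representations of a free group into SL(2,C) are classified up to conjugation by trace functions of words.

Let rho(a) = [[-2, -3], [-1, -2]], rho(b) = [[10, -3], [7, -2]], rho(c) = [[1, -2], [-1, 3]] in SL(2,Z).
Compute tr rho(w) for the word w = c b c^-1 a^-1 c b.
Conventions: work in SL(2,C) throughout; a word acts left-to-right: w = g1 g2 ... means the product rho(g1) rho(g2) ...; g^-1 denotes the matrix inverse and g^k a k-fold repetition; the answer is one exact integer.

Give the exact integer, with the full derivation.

-466

rho(c) = [[1, -2], [-1, 3]]
... * rho(b) = [[10, -3], [7, -2]]  ->  [[-4, 1], [11, -3]]
... * rho(c^-1) = [[3, 2], [1, 1]]  ->  [[-11, -7], [30, 19]]
... * rho(a^-1) = [[-2, 3], [1, -2]]  ->  [[15, -19], [-41, 52]]
... * rho(c) = [[1, -2], [-1, 3]]  ->  [[34, -87], [-93, 238]]
... * rho(b) = [[10, -3], [7, -2]]  ->  [[-269, 72], [736, -197]]
tr = -269 + -197 = -466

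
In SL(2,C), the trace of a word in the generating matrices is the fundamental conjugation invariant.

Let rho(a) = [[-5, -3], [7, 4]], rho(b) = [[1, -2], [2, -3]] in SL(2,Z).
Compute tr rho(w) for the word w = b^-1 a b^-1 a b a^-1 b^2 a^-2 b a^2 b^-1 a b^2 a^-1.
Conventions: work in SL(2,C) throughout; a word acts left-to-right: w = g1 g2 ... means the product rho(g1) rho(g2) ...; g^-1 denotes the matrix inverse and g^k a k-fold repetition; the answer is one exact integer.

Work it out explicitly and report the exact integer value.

-470031351457

rho(b^-1) = [[-3, 2], [-2, 1]]
... * rho(a) = [[-5, -3], [7, 4]]  ->  [[29, 17], [17, 10]]
... * rho(b^-1) = [[-3, 2], [-2, 1]]  ->  [[-121, 75], [-71, 44]]
... * rho(a) = [[-5, -3], [7, 4]]  ->  [[1130, 663], [663, 389]]
... * rho(b) = [[1, -2], [2, -3]]  ->  [[2456, -4249], [1441, -2493]]
... * rho(a^-1) = [[4, 3], [-7, -5]]  ->  [[39567, 28613], [23215, 16788]]
... * rho(b) = [[1, -2], [2, -3]]  ->  [[96793, -164973], [56791, -96794]]
... * rho(b) = [[1, -2], [2, -3]]  ->  [[-233153, 301333], [-136797, 176800]]
... * rho(a^-1) = [[4, 3], [-7, -5]]  ->  [[-3041943, -2206124], [-1784788, -1294391]]
... * rho(a^-1) = [[4, 3], [-7, -5]]  ->  [[3275096, 1904791], [1921585, 1117591]]
... * rho(b) = [[1, -2], [2, -3]]  ->  [[7084678, -12264565], [4156767, -7195943]]
... * rho(a) = [[-5, -3], [7, 4]]  ->  [[-121275345, -70312294], [-71155436, -41254073]]
... * rho(a) = [[-5, -3], [7, 4]]  ->  [[114190667, 82576859], [66998669, 48450016]]
... * rho(b^-1) = [[-3, 2], [-2, 1]]  ->  [[-507725719, 310958193], [-297896039, 182447354]]
... * rho(a) = [[-5, -3], [7, 4]]  ->  [[4715335946, 2767009929], [2766611673, 1623477533]]
... * rho(b) = [[1, -2], [2, -3]]  ->  [[10249355804, -17731701679], [6013566739, -10403655945]]
... * rho(b) = [[1, -2], [2, -3]]  ->  [[-25214047554, 32696393429], [-14793745151, 19183834357]]
... * rho(a^-1) = [[4, 3], [-7, -5]]  ->  [[-329730944219, -239124109807], [-193461821103, -140300407238]]
tr = -329730944219 + -140300407238 = -470031351457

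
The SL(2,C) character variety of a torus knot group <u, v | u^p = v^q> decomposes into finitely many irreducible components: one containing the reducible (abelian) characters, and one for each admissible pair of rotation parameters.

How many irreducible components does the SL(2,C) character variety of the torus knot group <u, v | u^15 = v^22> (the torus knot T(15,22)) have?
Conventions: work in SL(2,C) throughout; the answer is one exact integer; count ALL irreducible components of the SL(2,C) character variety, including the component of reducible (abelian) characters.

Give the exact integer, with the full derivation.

In the torus knot group T(15,22), u^15 = v^22 is central, so an irreducible representation sends it to +I or -I (Schur).
On an irreducible component, tr(u) is locked at 2*cos(pi*alpha/15) for some alpha in 1..14, and tr(v) at 2*cos(pi*beta/22) for some beta in 1..21.
u^15 = (-1)^alpha I and v^22 = (-1)^beta I must agree, so alpha and beta have equal parity.
Counting: 7 odd alphas x 11 odd betas + 7 even alphas x 10 even betas = 77 + 70 = 147.
Total: 147 irreducible-character components + 1 reducible (abelian) component = 148.

148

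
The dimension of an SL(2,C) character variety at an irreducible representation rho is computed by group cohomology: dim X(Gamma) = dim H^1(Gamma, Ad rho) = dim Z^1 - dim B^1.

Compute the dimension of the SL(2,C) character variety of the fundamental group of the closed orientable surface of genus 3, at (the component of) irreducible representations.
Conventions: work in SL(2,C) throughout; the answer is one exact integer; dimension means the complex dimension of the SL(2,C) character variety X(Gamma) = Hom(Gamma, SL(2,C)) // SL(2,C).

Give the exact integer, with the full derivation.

pi_1 of the closed genus-3 surface has 6 generators bound by the single product-of-commutators relator.
Before the relator condition, cocycle space has dim 3*6 = 18.
d_2 is surjective at irreducible rho (its cokernel H^2 is dual to H^0 = 0), so dim Z^1 = 18 - 3 = 15.
Coboundaries contribute dim B^1 = 3 (injective at irreducible rho).
dim H^1 = 15 - 3 = 12 = dim X.

12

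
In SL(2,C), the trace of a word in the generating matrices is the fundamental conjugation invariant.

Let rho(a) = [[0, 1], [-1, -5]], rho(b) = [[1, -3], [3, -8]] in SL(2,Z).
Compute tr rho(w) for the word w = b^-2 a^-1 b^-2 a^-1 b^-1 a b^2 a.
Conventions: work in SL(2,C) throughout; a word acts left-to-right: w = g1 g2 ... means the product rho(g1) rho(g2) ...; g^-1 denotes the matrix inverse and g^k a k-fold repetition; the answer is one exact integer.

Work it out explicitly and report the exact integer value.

405171326

rho(b^-1) = [[-8, 3], [-3, 1]]
... * rho(b^-1) = [[-8, 3], [-3, 1]]  ->  [[55, -21], [21, -8]]
... * rho(a^-1) = [[-5, -1], [1, 0]]  ->  [[-296, -55], [-113, -21]]
... * rho(b^-1) = [[-8, 3], [-3, 1]]  ->  [[2533, -943], [967, -360]]
... * rho(b^-1) = [[-8, 3], [-3, 1]]  ->  [[-17435, 6656], [-6656, 2541]]
... * rho(a^-1) = [[-5, -1], [1, 0]]  ->  [[93831, 17435], [35821, 6656]]
... * rho(b^-1) = [[-8, 3], [-3, 1]]  ->  [[-802953, 298928], [-306536, 114119]]
... * rho(a) = [[0, 1], [-1, -5]]  ->  [[-298928, -2297593], [-114119, -877131]]
... * rho(b) = [[1, -3], [3, -8]]  ->  [[-7191707, 19277528], [-2745512, 7359405]]
... * rho(b) = [[1, -3], [3, -8]]  ->  [[50640877, -132645103], [19332703, -50638704]]
... * rho(a) = [[0, 1], [-1, -5]]  ->  [[132645103, 713866392], [50638704, 272526223]]
tr = 132645103 + 272526223 = 405171326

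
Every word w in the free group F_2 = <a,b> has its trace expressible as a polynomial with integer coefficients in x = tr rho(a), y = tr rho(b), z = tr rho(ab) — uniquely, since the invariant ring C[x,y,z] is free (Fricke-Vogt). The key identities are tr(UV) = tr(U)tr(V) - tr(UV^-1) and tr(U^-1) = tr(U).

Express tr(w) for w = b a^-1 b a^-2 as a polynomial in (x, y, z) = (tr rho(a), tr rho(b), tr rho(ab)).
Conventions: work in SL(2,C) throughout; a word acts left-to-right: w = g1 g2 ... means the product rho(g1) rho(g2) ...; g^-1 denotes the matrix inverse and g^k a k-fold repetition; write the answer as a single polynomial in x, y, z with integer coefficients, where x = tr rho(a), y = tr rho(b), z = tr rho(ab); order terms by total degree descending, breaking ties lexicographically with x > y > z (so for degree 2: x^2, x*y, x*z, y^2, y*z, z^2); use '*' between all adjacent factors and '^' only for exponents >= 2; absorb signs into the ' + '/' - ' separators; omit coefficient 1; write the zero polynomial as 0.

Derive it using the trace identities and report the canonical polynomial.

x^3*y^2 - 2*x^2*y*z - x*y^2 + x*z^2 + y*z - x

tr(b^2) = tr(b) * tr(b) - tr(1) = y^2 - 2
tr(b^2 a) = tr(b) * tr(a b) - tr(a) = y*z - x
use: tr(a^-1 b^2) = tr(b^2) * tr(a) - tr(b^2 a) = x*y^2 - y*z - x
use: tr(b a^-2 b) = tr(a^-1 b^2) * tr(a) - tr(a^-1 b^2 a) = x^2*y^2 - x*y*z - x^2 - y^2 + 2
tr(b a b a) = tr(b a) * tr(b a) - tr(1) = z^2 - 2
tr(b a b a^-1) = tr(b a b) * tr(a) - tr(b a b a) = x*y*z - x^2 - z^2 + 2
apply: tr(b a^-2 b a) = tr(b a b a^-1) * tr(a) - tr(b a b) = x^2*y*z - x^3 - x*z^2 - y*z + 3*x
tr(b a^-1 b a^-2) = tr(b a^-2 b) * tr(a) - tr(b a^-2 b a) = x^3*y^2 - 2*x^2*y*z - x*y^2 + x*z^2 + y*z - x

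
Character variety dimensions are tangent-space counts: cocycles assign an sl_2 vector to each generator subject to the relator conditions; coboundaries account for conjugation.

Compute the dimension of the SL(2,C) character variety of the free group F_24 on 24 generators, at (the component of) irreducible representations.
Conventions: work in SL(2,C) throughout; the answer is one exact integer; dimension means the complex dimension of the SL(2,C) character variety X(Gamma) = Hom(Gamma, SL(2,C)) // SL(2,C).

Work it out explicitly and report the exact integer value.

The free group F_24: 24 generators, no relators.
A cocycle picks one sl_2 vector per generator freely, giving dim Z^1 = 3*24 = 72.
At an irreducible rho the centralizer of the image in sl_2 is 0, so the coboundary map sl_2 -> Z^1 is injective: dim B^1 = 3.
dim H^1 = 72 - 3 = 69, which is dim X.

69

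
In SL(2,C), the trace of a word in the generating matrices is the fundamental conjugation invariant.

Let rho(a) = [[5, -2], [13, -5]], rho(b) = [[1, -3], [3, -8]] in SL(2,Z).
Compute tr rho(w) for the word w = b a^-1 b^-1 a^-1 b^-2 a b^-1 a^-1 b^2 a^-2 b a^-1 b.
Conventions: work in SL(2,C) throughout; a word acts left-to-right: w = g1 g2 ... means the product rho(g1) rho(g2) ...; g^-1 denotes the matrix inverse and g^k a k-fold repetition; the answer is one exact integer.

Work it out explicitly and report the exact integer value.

rho(b) = [[1, -3], [3, -8]]
... * rho(a^-1) = [[-5, 2], [-13, 5]]  ->  [[34, -13], [89, -34]]
... * rho(b^-1) = [[-8, 3], [-3, 1]]  ->  [[-233, 89], [-610, 233]]
... * rho(a^-1) = [[-5, 2], [-13, 5]]  ->  [[8, -21], [21, -55]]
... * rho(b^-1) = [[-8, 3], [-3, 1]]  ->  [[-1, 3], [-3, 8]]
... * rho(b^-1) = [[-8, 3], [-3, 1]]  ->  [[-1, 0], [0, -1]]
... * rho(a) = [[5, -2], [13, -5]]  ->  [[-5, 2], [-13, 5]]
... * rho(b^-1) = [[-8, 3], [-3, 1]]  ->  [[34, -13], [89, -34]]
... * rho(a^-1) = [[-5, 2], [-13, 5]]  ->  [[-1, 3], [-3, 8]]
... * rho(b) = [[1, -3], [3, -8]]  ->  [[8, -21], [21, -55]]
... * rho(b) = [[1, -3], [3, -8]]  ->  [[-55, 144], [-144, 377]]
... * rho(a^-1) = [[-5, 2], [-13, 5]]  ->  [[-1597, 610], [-4181, 1597]]
... * rho(a^-1) = [[-5, 2], [-13, 5]]  ->  [[55, -144], [144, -377]]
... * rho(b) = [[1, -3], [3, -8]]  ->  [[-377, 987], [-987, 2584]]
... * rho(a^-1) = [[-5, 2], [-13, 5]]  ->  [[-10946, 4181], [-28657, 10946]]
... * rho(b) = [[1, -3], [3, -8]]  ->  [[1597, -610], [4181, -1597]]
tr = 1597 + -1597 = 0

0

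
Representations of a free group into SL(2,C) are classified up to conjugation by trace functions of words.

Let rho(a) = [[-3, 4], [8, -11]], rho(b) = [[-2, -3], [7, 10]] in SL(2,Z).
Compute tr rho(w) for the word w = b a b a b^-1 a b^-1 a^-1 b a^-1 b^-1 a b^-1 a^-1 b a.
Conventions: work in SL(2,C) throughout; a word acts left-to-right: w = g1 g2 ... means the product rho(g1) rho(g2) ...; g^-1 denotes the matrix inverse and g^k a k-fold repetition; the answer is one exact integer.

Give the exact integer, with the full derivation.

rho(b) = [[-2, -3], [7, 10]]
... * rho(a) = [[-3, 4], [8, -11]]  ->  [[-18, 25], [59, -82]]
... * rho(b) = [[-2, -3], [7, 10]]  ->  [[211, 304], [-692, -997]]
... * rho(a) = [[-3, 4], [8, -11]]  ->  [[1799, -2500], [-5900, 8199]]
... * rho(b^-1) = [[10, 3], [-7, -2]]  ->  [[35490, 10397], [-116393, -34098]]
... * rho(a) = [[-3, 4], [8, -11]]  ->  [[-23294, 27593], [76395, -90494]]
... * rho(b^-1) = [[10, 3], [-7, -2]]  ->  [[-426091, -125068], [1397408, 410173]]
... * rho(a^-1) = [[-11, -4], [-8, -3]]  ->  [[5687545, 2079568], [-18652872, -6820151]]
... * rho(b) = [[-2, -3], [7, 10]]  ->  [[3181886, 3733045], [-10435313, -12242894]]
... * rho(a^-1) = [[-11, -4], [-8, -3]]  ->  [[-64865106, -23926679], [212731595, 78469934]]
... * rho(b^-1) = [[10, 3], [-7, -2]]  ->  [[-481164307, -146741960], [1578026412, 481254917]]
... * rho(a) = [[-3, 4], [8, -11]]  ->  [[269557241, -310495668], [-884039900, 1018301561]]
... * rho(b^-1) = [[10, 3], [-7, -2]]  ->  [[4869042086, 1429663059], [-15968509927, -4688722822]]
... * rho(a^-1) = [[-11, -4], [-8, -3]]  ->  [[-64996767418, -23765157521], [213163391773, 77940208174]]
... * rho(b) = [[-2, -3], [7, 10]]  ->  [[-36362567811, -42661272956], [119254673672, 139911906421]]
... * rho(a) = [[-3, 4], [8, -11]]  ->  [[-232202480215, 323823731272], [761531230352, -1062012275943]]
tr = -232202480215 + -1062012275943 = -1294214756158

-1294214756158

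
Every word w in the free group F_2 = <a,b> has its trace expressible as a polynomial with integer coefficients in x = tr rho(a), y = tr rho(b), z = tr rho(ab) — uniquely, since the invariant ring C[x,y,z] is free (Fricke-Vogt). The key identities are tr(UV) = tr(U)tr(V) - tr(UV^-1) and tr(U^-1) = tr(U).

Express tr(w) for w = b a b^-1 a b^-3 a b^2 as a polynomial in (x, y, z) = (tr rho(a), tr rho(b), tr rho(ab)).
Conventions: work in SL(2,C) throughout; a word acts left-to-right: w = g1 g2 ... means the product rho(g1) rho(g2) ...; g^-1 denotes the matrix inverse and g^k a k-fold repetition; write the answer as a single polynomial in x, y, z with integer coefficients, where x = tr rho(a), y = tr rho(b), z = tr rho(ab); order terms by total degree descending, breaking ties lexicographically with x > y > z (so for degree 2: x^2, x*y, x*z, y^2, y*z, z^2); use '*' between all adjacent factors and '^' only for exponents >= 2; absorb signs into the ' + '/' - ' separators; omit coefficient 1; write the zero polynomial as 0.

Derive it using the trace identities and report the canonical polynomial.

x^2*y^6*z - x^3*y^5 - x*y^7 - 2*x*y^5*z^2 - x^2*y^4*z + y^6*z + y^4*z^3 + 2*x^3*y^3 + 6*x*y^5 + 4*x*y^3*z^2 - x^2*y^2*z - 6*y^4*z - 2*y^2*z^3 - 9*x*y^3 - 2*x*y*z^2 + 9*y^2*z + z^3 + 2*x*y - 3*z

trace(a b a) = trace(a) trace(b a) - trace(b) = x*z - y
trace(a^3 b) = trace(a) trace(a b a) - trace(a b) = x^2*z - x*y - z
trace(a^2) = trace(a) trace(a) - trace(1) = x^2 - 2
trace(a^3) = trace(a) trace(a^2) - trace(a) = x^3 - 3*x
trace(a^3 b^2) = trace(b) trace(a^3 b) - trace(a^3) = x^2*y*z - x^3 - x*y^2 - y*z + 3*x
trace(a b^3 a^2) = trace(b) trace(a^3 b^2) - trace(a^3 b) = x^2*y^2*z - x^3*y - x*y^3 - x^2*z - y^2*z + 4*x*y + z
trace(a b a b) = trace(b a) trace(b a) - trace(1)   [split at repeated b] = z^2 - 2
trace(b a b a b) = trace(b) trace(a b a b) - trace(a b a) = y*z^2 - x*z - y
trace(b a b^3 a) = trace(b) trace(b a b a b) - trace(b a b a) = y^2*z^2 - x*y*z - y^2 - z^2 + 2
trace(b a b) = trace(b) trace(a b) - trace(a) = y*z - x
trace(a b^3) = trace(b) trace(b a b) - trace(b a) = y^2*z - x*y - z
trace(b a b^3) = trace(b) trace(a b^3) - trace(a b^2) = y^3*z - x*y^2 - 2*y*z + x
trace(a b^3 a^2 b) = trace(a) trace(b a b^3 a) - trace(b a b^3) = x*y^2*z^2 - x^2*y*z - y^3*z - x*z^2 + 2*y*z + x
trace(a b^3 a^2 b^-1) = trace(a b^3 a^2) trace(b) - trace(a b^3 a^2 b) = x^2*y^3*z - x^3*y^2 - x*y^4 - x*y^2*z^2 + 4*x*y^2 + x*z^2 - y*z - x
trace(b^-1 a b^3 a^2 b^-1) = trace(a b^3 a^2 b^-1) trace(b) - trace(a b^3 a^2) = x^2*y^4*z - x^3*y^3 - x*y^5 - x*y^3*z^2 - x^2*y^2*z + x^3*y + 5*x*y^3 + x*y*z^2 + x^2*z - 5*x*y - z
trace(a b^-3 a b^3 a) = trace(b^-1 a b^3 a^2 b^-1) trace(b) - trace(b^-1 a b^3 a^2) = x^2*y^5*z - x^3*y^4 - x*y^6 - x*y^4*z^2 - 2*x^2*y^3*z + 2*x^3*y^2 + 6*x*y^4 + 2*x*y^2*z^2 + x^2*y*z - 9*x*y^2 - x*z^2 + x
trace(a b^3 a b a) = trace(a) trace(b^3 a b a) - trace(b^3 a b) = x*y^2*z^2 - x^2*y*z - y^3*z - x*z^2 + 2*y*z + x
trace(a b a b a b) = trace(a b a b) trace(a b) - trace(b a)   [split at repeated a] = z^3 - 3*z
trace(a b a b a) = trace(a) trace(b a b a) - trace(b a b) = x*z^2 - y*z - x
trace(a b a b a b^2) = trace(b) trace(a b a b a b) - trace(a b a b a) = y*z^3 - x*z^2 - 2*y*z + x
trace(a b^3 a b a b) = trace(b) trace(a b a b a b^2) - trace(a b a b a b) = y^2*z^3 - x*y*z^2 - 2*y^2*z - z^3 + x*y + 3*z
trace(b^-1 a b^3 a b a) = trace(a b^3 a b a) trace(b) - trace(a b^3 a b a b) = x*y^3*z^2 - x^2*y^2*z - y^4*z - y^2*z^3 + 4*y^2*z + z^3 - 3*z
trace(b^-2 a b^3 a b a) = trace(b^-1 a b^3 a b a) trace(b) - trace(b^-1 a b^3 a b a b) = x*y^4*z^2 - x^2*y^3*z - y^5*z - y^3*z^3 - x*y^2*z^2 + x^2*y*z + 5*y^3*z + y*z^3 + x*z^2 - 5*y*z - x
trace(a b^-3 a b^3 a b) = trace(b^-2 a b^3 a b a) trace(b) - trace(b^-2 a b^3 a b a b) = x*y^5*z^2 - x^2*y^4*z - y^6*z - y^4*z^3 - 2*x*y^3*z^2 + 2*x^2*y^2*z + 6*y^4*z + 2*y^2*z^3 + x*y*z^2 - 9*y^2*z - z^3 - x*y + 3*z
trace(b a b^-1 a b^-3 a b^2) = trace(a b^-3 a b^3 a) trace(b) - trace(a b^-3 a b^3 a b) = x^2*y^6*z - x^3*y^5 - x*y^7 - 2*x*y^5*z^2 - x^2*y^4*z + y^6*z + y^4*z^3 + 2*x^3*y^3 + 6*x*y^5 + 4*x*y^3*z^2 - x^2*y^2*z - 6*y^4*z - 2*y^2*z^3 - 9*x*y^3 - 2*x*y*z^2 + 9*y^2*z + z^3 + 2*x*y - 3*z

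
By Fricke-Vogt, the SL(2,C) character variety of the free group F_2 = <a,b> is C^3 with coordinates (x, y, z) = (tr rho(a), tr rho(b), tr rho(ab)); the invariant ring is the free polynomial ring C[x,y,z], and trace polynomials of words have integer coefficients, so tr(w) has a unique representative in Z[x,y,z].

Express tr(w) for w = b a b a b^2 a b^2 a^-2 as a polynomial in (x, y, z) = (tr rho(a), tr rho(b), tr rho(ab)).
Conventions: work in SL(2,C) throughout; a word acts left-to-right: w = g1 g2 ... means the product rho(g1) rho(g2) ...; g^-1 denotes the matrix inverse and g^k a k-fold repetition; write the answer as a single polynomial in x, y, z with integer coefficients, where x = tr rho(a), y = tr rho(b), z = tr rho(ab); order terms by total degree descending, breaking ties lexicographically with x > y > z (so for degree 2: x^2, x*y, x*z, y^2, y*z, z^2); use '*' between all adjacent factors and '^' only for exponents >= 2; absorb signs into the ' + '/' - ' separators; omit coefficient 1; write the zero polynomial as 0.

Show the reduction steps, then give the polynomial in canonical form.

x^2*y^3*z^3 - 2*x^3*y^2*z^2 - x*y^2*z^4 + x^4*y*z - x^2*y^3*z + x^2*y*z^3 - y^3*z^3 + x^3*y^2 + 4*x*y^2*z^2 - 3*x^2*y*z + y^3*z + y*z^3 - x*y^2 - y*z - x

and trace(b a b a) = trace(a b) * trace(a b) - trace(1)   [split at a repeated a] = z^2 - 2
and trace(a b a b a b) = trace(b a) * trace(b a b a) - trace(b^-1 a^-1)   [split at a repeated b] = z^3 - 3*z
trace(b a b) = trace(b) * trace(a b) - trace(a)   [square of b] = y*z - x
next, trace(a b a b a) = trace(a) * trace(b a b a) - trace(b a b)   [square of a] = x*z^2 - y*z - x
next, trace(a b a b^2 a b) = trace(b) * trace(a b a b a b) - trace(a b a b a)   [square of b] = y*z^3 - x*z^2 - 2*y*z + x
trace(a b a) = trace(a) * trace(b a) - trace(b)   [square of a] = x*z - y
trace(b a b^2 a) = trace(b) * trace(a b a b) - trace(a b a)   [square of b] = y*z^2 - x*z - y
trace(b a b^2) = trace(b) * trace(a b^2) - trace(a b)   [square of b] = y^2*z - x*y - z
trace(a b a b^2 a) = trace(a) * trace(b a b^2 a) - trace(b a b^2)   [square of a] = x*y*z^2 - x^2*z - y^2*z + z
trace(a b a b^2 a b^2) = trace(b) * trace(a b a b^2 a b) - trace(a b a b^2 a)   [square of b] = y^2*z^3 - 2*x*y*z^2 + x^2*z - y^2*z + x*y - z
next, trace(b a b a b^2 a b^2) = trace(b) * trace(a b a b^2 a b^2) - trace(a b a b^2 a b)   [square of b] = y^3*z^3 - 2*x*y^2*z^2 + x^2*y*z - y^3*z - y*z^3 + x*y^2 + x*z^2 + y*z - x
and trace(a b a b a b a b) = trace(b a b a) * trace(b a b a) - trace(1)   [split at a repeated b] = z^4 - 4*z^2 + 2
next, trace(a b a b a b a) = trace(a) * trace(b a b a b a) - trace(b a b a b)   [square of a] = x*z^3 - y*z^2 - 2*x*z + y
trace(a b^2 a b a b a b) = trace(b) * trace(a b a b a b a b) - trace(a b a b a b a)   [square of b] = y*z^4 - x*z^3 - 3*y*z^2 + 2*x*z + y
trace(a b a b a^2) = trace(a) * trace(b a b a^2) - trace(b a b a)   [square of a] = x^2*z^2 - x*y*z - x^2 - z^2 + 2
trace(a b^2 a b a b a) = trace(b) * trace(a b a b a^2 b) - trace(a b a b a^2)   [square of b] = x*y*z^3 - x^2*z^2 - y^2*z^2 - x*y*z + x^2 + y^2 + z^2 - 2
next, trace(b a b a b^2 a b^2 a) = trace(b) * trace(a b^2 a b a b a b) - trace(a b^2 a b a b a)   [square of b] = y^2*z^4 - 2*x*y*z^3 + x^2*z^2 - 2*y^2*z^2 + 3*x*y*z - x^2 - z^2 + 2
trace(a^-1 b a b a b^2 a b^2) = trace(b a b a b^2 a b^2) * trace(a) - trace(b a b a b^2 a b^2 a)   [inverse elimination on a] = x*y^3*z^3 - 2*x^2*y^2*z^2 - y^2*z^4 + x^3*y*z - x*y^3*z + x*y*z^3 + x^2*y^2 + 2*y^2*z^2 - 2*x*y*z + z^2 - 2
and trace(b a b a b^2 a b^2 a^-2) = trace(a^-1 b a b a b^2 a b^2) * trace(a) - trace(a^-1 b a b a b^2 a b^2 a)   [inverse elimination on a] = x^2*y^3*z^3 - 2*x^3*y^2*z^2 - x*y^2*z^4 + x^4*y*z - x^2*y^3*z + x^2*y*z^3 - y^3*z^3 + x^3*y^2 + 4*x*y^2*z^2 - 3*x^2*y*z + y^3*z + y*z^3 - x*y^2 - y*z - x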